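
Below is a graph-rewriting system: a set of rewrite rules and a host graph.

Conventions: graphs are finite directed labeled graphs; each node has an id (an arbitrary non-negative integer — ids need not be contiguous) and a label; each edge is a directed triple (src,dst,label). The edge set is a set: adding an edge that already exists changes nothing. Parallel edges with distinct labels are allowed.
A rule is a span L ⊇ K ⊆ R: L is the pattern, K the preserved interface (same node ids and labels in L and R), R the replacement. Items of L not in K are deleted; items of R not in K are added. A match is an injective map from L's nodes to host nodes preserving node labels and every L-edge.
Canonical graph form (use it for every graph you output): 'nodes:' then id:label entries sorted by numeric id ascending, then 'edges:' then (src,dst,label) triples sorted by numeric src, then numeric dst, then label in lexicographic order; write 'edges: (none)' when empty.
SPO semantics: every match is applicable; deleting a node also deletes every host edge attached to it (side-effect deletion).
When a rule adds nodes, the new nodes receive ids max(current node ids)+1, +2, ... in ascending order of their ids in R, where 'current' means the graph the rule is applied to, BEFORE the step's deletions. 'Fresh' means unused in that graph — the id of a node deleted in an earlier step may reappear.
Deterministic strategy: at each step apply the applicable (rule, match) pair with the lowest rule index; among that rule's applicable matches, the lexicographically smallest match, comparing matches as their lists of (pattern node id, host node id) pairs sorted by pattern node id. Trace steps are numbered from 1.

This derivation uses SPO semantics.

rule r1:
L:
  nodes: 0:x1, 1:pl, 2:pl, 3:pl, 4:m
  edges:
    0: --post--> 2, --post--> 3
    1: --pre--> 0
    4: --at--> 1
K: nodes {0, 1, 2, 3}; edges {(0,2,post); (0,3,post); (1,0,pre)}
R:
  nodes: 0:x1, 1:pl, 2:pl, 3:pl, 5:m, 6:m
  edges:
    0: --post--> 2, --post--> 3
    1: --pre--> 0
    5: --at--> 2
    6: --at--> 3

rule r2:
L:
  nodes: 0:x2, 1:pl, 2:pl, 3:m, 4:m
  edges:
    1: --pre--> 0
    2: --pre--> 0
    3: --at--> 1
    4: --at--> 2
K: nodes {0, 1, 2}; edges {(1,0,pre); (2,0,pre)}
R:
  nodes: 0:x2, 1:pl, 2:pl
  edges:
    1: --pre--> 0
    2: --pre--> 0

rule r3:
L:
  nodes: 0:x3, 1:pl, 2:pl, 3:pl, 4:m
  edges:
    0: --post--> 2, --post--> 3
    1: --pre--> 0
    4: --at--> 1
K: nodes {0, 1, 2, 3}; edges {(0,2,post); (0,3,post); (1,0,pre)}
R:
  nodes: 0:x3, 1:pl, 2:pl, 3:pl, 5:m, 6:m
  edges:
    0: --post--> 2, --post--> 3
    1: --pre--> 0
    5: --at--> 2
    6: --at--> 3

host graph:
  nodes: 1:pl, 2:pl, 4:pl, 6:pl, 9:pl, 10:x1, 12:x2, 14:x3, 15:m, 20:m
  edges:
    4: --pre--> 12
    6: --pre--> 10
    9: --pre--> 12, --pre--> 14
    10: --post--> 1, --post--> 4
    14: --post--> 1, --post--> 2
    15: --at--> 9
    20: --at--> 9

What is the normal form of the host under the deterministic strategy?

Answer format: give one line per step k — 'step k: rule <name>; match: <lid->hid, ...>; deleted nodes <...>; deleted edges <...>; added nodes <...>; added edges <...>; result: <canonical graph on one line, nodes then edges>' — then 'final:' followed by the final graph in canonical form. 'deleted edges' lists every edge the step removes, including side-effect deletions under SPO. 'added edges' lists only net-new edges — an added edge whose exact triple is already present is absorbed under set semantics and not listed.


step 1: rule r3; match: 0->14, 1->9, 2->1, 3->2, 4->15; deleted nodes 15; deleted edges (15,9,at); added nodes 21, 22; added edges (21,1,at); (22,2,at); result: nodes: 1:pl, 2:pl, 4:pl, 6:pl, 9:pl, 10:x1, 12:x2, 14:x3, 20:m, 21:m, 22:m edges: (4,12,pre); (6,10,pre); (9,12,pre); (9,14,pre); (10,1,post); (10,4,post); (14,1,post); (14,2,post); (20,9,at); (21,1,at); (22,2,at)
step 2: rule r3; match: 0->14, 1->9, 2->1, 3->2, 4->20; deleted nodes 20; deleted edges (20,9,at); added nodes 23, 24; added edges (23,1,at); (24,2,at); result: nodes: 1:pl, 2:pl, 4:pl, 6:pl, 9:pl, 10:x1, 12:x2, 14:x3, 21:m, 22:m, 23:m, 24:m edges: (4,12,pre); (6,10,pre); (9,12,pre); (9,14,pre); (10,1,post); (10,4,post); (14,1,post); (14,2,post); (21,1,at); (22,2,at); (23,1,at); (24,2,at)
final:
nodes: 1:pl, 2:pl, 4:pl, 6:pl, 9:pl, 10:x1, 12:x2, 14:x3, 21:m, 22:m, 23:m, 24:m
edges: (4,12,pre); (6,10,pre); (9,12,pre); (9,14,pre); (10,1,post); (10,4,post); (14,1,post); (14,2,post); (21,1,at); (22,2,at); (23,1,at); (24,2,at)


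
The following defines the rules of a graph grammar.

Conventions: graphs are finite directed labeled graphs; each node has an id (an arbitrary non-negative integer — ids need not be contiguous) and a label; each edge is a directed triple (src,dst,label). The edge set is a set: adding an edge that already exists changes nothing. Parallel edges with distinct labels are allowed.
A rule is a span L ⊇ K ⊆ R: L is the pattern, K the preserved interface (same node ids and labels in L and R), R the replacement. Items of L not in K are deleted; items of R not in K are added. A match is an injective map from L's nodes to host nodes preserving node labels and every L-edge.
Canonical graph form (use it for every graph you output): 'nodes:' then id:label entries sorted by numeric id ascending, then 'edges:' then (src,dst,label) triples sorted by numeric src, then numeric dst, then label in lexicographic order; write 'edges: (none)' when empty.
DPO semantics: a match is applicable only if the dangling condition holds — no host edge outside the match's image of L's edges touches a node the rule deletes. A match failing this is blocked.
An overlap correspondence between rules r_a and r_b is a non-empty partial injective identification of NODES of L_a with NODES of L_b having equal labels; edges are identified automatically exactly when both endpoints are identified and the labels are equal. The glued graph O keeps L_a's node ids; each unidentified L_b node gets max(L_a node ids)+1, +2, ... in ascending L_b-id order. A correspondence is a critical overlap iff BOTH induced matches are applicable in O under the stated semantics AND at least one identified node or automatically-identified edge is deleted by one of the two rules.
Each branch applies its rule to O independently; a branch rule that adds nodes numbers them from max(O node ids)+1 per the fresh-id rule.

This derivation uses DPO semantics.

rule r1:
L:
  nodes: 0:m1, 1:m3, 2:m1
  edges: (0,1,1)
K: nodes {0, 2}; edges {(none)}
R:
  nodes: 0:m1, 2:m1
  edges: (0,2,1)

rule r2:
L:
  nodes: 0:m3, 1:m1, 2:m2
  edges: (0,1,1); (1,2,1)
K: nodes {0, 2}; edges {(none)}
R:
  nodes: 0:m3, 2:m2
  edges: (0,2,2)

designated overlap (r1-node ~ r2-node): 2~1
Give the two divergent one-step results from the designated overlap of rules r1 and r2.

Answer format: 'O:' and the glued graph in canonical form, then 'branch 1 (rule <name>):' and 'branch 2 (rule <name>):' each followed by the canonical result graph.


O:
nodes: 0:m1, 1:m3, 2:m1, 3:m3, 4:m2
edges: (0,1,1); (2,4,1); (3,2,1)
branch 1 (rule r1):
nodes: 0:m1, 2:m1, 3:m3, 4:m2
edges: (0,2,1); (2,4,1); (3,2,1)
branch 2 (rule r2):
nodes: 0:m1, 1:m3, 3:m3, 4:m2
edges: (0,1,1); (3,4,2)


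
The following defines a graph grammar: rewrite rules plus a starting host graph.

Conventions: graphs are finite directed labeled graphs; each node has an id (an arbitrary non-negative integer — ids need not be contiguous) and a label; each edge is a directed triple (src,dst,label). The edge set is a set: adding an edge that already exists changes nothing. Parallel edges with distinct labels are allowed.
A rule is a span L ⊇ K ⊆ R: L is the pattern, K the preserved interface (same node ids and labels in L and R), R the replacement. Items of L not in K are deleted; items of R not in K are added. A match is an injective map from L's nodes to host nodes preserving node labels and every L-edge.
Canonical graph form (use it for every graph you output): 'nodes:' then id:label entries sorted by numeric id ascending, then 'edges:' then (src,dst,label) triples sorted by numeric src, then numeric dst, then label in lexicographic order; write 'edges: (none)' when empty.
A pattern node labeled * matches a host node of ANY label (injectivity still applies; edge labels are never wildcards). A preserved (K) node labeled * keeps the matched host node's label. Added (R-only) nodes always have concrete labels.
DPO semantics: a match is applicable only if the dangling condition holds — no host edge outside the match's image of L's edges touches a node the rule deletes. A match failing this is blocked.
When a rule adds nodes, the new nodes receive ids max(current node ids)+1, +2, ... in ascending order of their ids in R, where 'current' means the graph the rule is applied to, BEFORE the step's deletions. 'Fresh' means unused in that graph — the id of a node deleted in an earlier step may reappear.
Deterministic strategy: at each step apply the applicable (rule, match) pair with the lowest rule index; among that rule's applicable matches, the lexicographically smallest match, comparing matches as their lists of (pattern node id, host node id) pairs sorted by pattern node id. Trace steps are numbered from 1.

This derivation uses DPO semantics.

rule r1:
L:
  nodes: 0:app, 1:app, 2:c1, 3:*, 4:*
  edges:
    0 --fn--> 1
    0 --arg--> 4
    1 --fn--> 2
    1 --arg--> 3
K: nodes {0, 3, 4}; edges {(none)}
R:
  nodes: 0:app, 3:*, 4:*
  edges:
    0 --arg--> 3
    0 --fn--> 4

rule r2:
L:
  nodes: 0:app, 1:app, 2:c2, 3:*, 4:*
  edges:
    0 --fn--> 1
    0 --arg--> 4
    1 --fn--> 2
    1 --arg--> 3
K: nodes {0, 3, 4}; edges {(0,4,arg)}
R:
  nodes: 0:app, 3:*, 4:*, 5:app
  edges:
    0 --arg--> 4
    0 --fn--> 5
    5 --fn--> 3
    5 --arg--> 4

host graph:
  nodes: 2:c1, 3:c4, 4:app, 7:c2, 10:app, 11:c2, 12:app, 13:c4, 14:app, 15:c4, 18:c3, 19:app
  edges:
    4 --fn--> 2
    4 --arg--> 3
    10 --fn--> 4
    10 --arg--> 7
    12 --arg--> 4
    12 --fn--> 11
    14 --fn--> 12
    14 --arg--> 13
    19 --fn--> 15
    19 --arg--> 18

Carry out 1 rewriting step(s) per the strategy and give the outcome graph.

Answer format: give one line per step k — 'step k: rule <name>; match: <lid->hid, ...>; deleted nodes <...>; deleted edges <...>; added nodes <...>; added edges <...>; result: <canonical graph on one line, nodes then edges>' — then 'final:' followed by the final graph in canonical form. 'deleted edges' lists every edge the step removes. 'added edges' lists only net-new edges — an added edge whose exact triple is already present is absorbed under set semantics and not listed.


step 1: rule r2; match: 0->14, 1->12, 2->11, 3->4, 4->13; deleted nodes 11, 12; deleted edges (12,4,arg); (12,11,fn); (14,12,fn); added nodes 20; added edges (14,20,fn); (20,4,fn); (20,13,arg); result: nodes: 2:c1, 3:c4, 4:app, 7:c2, 10:app, 13:c4, 14:app, 15:c4, 18:c3, 19:app, 20:app edges: (4,2,fn); (4,3,arg); (10,4,fn); (10,7,arg); (14,13,arg); (14,20,fn); (19,15,fn); (19,18,arg); (20,4,fn); (20,13,arg)
final:
nodes: 2:c1, 3:c4, 4:app, 7:c2, 10:app, 13:c4, 14:app, 15:c4, 18:c3, 19:app, 20:app
edges: (4,2,fn); (4,3,arg); (10,4,fn); (10,7,arg); (14,13,arg); (14,20,fn); (19,15,fn); (19,18,arg); (20,4,fn); (20,13,arg)


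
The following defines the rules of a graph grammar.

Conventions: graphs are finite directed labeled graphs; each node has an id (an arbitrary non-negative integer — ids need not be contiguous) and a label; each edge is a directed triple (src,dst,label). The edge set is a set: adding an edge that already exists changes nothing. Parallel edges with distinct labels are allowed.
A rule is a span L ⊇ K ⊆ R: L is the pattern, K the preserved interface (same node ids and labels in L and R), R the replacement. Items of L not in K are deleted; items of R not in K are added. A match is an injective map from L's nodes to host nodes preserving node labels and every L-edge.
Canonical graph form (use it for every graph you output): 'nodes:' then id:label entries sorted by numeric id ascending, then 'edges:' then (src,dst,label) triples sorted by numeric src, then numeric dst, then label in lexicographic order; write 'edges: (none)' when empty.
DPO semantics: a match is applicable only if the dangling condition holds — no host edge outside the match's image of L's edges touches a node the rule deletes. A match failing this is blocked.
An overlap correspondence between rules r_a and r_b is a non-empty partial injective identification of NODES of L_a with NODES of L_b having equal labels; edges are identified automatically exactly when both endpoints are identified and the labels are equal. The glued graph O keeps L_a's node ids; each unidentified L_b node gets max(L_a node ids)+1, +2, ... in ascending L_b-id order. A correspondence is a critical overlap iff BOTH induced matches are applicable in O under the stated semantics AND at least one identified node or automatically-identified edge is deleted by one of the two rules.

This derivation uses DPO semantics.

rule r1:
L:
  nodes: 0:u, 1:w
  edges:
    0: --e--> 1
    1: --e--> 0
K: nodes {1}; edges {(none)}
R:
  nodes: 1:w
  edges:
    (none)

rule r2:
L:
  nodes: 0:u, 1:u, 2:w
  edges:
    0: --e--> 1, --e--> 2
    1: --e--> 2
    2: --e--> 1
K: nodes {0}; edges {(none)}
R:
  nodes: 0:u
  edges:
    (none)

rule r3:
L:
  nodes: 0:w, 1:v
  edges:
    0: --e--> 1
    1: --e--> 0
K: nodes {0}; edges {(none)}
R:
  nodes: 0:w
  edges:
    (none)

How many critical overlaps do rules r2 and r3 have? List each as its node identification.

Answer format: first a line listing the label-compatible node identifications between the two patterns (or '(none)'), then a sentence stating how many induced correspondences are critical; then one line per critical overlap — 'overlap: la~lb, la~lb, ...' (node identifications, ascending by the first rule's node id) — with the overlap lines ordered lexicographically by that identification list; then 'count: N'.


label-compatible node identifications between L(r2) and L(r3): 2~0
0 of the induced correspondences are critical overlaps of r2 and r3.
count: 0


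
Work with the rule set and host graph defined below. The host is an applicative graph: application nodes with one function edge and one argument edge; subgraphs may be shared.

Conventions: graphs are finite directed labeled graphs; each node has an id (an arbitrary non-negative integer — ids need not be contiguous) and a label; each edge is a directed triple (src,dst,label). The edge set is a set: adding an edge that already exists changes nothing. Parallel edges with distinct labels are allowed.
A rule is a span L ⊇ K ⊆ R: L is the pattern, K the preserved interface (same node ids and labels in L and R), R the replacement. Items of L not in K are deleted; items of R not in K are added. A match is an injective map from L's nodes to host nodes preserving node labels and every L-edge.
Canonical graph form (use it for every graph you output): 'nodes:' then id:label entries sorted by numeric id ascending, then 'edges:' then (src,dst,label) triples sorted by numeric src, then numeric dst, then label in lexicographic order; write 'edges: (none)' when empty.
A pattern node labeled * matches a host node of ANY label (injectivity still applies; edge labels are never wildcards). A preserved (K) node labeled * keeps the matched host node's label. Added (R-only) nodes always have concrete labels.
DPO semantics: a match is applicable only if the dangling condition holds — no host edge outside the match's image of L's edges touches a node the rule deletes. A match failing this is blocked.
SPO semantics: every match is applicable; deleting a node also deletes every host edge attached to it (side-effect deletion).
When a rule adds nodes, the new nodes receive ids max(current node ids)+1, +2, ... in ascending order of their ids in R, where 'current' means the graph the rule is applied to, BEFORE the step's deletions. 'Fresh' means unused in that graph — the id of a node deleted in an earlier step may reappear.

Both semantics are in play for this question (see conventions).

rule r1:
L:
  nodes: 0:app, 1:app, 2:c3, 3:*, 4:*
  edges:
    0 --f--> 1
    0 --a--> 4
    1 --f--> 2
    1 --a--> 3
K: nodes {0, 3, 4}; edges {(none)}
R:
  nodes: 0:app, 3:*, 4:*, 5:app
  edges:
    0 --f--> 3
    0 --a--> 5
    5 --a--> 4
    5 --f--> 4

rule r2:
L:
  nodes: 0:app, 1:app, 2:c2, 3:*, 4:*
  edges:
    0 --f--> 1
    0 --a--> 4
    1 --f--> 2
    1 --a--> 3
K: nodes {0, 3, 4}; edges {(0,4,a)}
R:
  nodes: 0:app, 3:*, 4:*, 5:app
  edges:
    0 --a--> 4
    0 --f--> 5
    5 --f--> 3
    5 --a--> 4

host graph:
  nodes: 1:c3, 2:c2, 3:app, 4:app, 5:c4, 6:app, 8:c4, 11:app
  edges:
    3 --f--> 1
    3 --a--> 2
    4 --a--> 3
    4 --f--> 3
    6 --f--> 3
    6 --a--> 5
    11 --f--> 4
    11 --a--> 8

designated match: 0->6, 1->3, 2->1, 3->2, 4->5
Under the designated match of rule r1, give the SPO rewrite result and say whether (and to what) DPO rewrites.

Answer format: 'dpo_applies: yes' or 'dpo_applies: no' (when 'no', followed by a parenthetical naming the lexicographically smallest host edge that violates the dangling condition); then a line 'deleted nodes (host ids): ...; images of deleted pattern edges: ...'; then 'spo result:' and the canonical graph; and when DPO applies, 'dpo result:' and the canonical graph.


dpo_applies: no
(the rule deletes node 3, which keeps host edge (4,3,a) outside the match image — the dangling condition fails, DPO blocks; SPO proceeds and side-deletes such edges)
deleted nodes (host ids): 1, 3; images of deleted pattern edges: (3,1,f); (3,2,a); (6,3,f); (6,5,a)
spo result:
nodes: 2:c2, 4:app, 5:c4, 6:app, 8:c4, 11:app, 12:app
edges: (6,2,f); (6,12,a); (11,4,f); (11,8,a); (12,5,a); (12,5,f)


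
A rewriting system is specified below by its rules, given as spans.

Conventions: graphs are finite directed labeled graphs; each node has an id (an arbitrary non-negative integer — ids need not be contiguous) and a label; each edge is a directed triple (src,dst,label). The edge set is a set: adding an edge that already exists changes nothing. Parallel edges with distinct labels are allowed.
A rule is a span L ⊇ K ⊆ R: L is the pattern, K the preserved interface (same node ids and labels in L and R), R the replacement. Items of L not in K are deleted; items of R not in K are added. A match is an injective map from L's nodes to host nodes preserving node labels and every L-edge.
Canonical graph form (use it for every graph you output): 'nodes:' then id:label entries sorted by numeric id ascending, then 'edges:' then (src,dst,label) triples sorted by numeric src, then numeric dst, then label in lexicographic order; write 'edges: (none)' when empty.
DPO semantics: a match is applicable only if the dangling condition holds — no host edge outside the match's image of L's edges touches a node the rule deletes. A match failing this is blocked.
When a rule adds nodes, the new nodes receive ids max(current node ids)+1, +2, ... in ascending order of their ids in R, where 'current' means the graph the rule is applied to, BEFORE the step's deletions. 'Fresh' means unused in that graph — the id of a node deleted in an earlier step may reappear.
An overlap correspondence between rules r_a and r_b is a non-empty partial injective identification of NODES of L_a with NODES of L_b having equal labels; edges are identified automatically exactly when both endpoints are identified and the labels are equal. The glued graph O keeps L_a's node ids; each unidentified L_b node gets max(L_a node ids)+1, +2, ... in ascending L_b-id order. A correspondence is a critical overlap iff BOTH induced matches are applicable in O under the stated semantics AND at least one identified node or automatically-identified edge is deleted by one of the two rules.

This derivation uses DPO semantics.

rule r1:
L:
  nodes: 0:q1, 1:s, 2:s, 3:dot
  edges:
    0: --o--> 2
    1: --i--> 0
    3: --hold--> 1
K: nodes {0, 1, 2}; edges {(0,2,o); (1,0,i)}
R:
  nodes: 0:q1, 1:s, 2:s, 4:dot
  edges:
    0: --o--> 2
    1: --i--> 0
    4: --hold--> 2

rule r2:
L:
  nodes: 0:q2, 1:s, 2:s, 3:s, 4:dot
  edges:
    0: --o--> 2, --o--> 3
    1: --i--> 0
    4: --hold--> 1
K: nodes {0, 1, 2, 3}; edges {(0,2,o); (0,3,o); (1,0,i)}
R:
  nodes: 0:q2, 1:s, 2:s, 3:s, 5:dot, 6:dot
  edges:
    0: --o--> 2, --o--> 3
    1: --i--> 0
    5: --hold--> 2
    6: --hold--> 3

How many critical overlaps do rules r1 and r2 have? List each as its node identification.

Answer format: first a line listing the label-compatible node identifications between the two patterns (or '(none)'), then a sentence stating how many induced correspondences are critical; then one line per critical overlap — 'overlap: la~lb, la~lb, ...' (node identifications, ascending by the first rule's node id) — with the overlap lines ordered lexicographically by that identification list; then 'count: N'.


label-compatible node identifications between L(r1) and L(r2): 1~1, 1~2, 1~3, 2~1, 2~2, 2~3, 3~4
3 of the induced correspondences are critical overlaps of r1 and r2.
overlap: 1~1, 2~2, 3~4
overlap: 1~1, 2~3, 3~4
overlap: 1~1, 3~4
count: 3


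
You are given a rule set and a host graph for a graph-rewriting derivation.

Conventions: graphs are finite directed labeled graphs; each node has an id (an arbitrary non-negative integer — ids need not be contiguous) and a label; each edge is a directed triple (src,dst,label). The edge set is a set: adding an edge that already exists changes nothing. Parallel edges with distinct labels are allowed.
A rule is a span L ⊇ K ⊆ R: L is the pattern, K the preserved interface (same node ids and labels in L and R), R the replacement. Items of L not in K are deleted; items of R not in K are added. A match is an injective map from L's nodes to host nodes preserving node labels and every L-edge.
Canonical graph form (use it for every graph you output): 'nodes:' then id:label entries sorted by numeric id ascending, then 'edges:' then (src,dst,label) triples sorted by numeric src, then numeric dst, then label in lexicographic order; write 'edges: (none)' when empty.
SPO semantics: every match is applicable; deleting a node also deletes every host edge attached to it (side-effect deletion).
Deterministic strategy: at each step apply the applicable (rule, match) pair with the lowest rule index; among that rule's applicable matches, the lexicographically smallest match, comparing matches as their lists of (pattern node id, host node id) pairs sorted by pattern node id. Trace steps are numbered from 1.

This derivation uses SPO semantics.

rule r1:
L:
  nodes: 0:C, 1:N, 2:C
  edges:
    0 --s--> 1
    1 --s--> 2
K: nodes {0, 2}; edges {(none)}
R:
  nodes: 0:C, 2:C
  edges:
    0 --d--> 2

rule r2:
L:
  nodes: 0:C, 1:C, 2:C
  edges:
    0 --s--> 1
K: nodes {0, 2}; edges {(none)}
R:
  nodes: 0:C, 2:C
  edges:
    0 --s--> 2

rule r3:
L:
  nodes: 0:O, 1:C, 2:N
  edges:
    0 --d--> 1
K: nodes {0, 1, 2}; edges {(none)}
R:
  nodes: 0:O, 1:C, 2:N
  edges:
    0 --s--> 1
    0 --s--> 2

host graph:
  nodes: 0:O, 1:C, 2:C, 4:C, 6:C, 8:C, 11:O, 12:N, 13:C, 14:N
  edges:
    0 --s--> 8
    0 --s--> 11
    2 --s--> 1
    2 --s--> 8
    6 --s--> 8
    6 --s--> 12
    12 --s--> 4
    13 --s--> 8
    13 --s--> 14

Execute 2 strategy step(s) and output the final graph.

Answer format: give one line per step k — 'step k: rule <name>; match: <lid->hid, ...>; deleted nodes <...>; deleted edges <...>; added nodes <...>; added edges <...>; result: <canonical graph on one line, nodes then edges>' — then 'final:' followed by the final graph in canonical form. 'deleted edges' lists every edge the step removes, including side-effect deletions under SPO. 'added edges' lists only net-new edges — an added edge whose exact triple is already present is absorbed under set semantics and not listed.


step 1: rule r1; match: 0->6, 1->12, 2->4; deleted nodes 12; deleted edges (6,12,s); (12,4,s); added nodes (none); added edges (6,4,d); result: nodes: 0:O, 1:C, 2:C, 4:C, 6:C, 8:C, 11:O, 13:C, 14:N edges: (0,8,s); (0,11,s); (2,1,s); (2,8,s); (6,4,d); (6,8,s); (13,8,s); (13,14,s)
step 2: rule r2; match: 0->2, 1->1, 2->4; deleted nodes 1; deleted edges (2,1,s); added nodes (none); added edges (2,4,s); result: nodes: 0:O, 2:C, 4:C, 6:C, 8:C, 11:O, 13:C, 14:N edges: (0,8,s); (0,11,s); (2,4,s); (2,8,s); (6,4,d); (6,8,s); (13,8,s); (13,14,s)
final:
nodes: 0:O, 2:C, 4:C, 6:C, 8:C, 11:O, 13:C, 14:N
edges: (0,8,s); (0,11,s); (2,4,s); (2,8,s); (6,4,d); (6,8,s); (13,8,s); (13,14,s)


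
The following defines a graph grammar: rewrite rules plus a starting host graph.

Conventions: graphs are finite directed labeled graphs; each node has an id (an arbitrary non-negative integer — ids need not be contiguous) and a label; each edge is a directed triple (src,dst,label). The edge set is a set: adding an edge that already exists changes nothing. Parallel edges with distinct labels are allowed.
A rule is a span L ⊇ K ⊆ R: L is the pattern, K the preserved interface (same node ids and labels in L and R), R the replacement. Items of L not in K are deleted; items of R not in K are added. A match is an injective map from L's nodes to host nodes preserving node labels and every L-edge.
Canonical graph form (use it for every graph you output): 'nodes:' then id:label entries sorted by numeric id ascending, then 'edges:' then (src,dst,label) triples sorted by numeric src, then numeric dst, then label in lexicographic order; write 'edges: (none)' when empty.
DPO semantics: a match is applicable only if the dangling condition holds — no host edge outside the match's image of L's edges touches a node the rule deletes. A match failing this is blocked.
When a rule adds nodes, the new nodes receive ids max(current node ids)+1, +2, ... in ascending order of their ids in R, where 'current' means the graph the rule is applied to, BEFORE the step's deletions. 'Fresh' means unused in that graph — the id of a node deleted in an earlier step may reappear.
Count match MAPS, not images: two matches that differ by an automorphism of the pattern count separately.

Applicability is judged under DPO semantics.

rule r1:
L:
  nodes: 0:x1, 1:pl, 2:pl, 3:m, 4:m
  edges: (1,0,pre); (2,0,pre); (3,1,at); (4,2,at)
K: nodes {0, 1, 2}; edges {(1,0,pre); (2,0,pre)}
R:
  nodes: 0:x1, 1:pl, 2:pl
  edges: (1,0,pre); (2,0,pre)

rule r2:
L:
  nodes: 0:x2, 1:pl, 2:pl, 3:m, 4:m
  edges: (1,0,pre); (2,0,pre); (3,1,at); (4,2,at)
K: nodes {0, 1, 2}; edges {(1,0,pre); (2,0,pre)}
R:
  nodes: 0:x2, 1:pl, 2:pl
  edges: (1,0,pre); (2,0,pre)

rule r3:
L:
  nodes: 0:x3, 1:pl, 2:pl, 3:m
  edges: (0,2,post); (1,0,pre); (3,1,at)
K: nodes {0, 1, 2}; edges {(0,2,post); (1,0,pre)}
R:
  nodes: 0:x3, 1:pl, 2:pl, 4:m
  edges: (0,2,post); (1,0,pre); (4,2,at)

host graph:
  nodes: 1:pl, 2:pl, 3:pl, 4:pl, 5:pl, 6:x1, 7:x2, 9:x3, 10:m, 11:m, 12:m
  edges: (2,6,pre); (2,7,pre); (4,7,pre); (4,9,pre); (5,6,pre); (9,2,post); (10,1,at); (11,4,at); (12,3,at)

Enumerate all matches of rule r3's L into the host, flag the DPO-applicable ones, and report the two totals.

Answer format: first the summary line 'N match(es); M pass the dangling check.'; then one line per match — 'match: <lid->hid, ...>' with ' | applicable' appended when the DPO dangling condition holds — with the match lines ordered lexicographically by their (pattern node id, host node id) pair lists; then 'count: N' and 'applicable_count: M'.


1 match(es); 1 pass the dangling check.
match: 0->9, 1->4, 2->2, 3->11 | applicable
count: 1
applicable_count: 1


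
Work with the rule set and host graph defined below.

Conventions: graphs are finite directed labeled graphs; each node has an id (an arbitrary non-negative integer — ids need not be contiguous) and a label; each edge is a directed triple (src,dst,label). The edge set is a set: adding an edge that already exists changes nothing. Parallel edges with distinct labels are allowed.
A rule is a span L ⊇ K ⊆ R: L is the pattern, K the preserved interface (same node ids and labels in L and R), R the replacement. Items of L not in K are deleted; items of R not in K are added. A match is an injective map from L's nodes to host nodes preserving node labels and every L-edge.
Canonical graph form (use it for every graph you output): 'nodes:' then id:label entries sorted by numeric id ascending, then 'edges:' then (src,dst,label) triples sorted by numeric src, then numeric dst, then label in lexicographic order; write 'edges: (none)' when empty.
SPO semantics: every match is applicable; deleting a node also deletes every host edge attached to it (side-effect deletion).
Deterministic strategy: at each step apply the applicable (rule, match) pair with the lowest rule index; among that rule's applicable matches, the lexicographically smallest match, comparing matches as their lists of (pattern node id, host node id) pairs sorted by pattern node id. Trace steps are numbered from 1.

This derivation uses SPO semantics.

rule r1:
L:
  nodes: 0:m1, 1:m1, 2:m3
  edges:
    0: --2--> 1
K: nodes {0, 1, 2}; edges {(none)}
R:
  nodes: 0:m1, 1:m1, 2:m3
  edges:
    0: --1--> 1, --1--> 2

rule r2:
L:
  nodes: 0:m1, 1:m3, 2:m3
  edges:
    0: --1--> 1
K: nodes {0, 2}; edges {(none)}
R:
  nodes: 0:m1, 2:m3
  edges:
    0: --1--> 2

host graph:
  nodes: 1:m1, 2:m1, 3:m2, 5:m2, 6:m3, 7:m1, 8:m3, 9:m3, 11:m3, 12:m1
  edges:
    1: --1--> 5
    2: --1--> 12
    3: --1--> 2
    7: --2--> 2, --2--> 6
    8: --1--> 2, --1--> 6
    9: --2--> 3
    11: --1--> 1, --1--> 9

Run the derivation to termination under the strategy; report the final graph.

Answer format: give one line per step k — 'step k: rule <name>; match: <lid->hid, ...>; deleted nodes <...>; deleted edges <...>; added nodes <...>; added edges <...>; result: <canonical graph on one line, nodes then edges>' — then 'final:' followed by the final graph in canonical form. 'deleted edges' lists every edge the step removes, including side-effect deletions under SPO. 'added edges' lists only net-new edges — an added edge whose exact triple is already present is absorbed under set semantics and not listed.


step 1: rule r1; match: 0->7, 1->2, 2->6; deleted nodes (none); deleted edges (7,2,2); added nodes (none); added edges (7,2,1); (7,6,1); result: nodes: 1:m1, 2:m1, 3:m2, 5:m2, 6:m3, 7:m1, 8:m3, 9:m3, 11:m3, 12:m1 edges: (1,5,1); (2,12,1); (3,2,1); (7,2,1); (7,6,1); (7,6,2); (8,2,1); (8,6,1); (9,3,2); (11,1,1); (11,9,1)
step 2: rule r2; match: 0->7, 1->6, 2->8; deleted nodes 6; deleted edges (7,6,1); (7,6,2); (8,6,1); added nodes (none); added edges (7,8,1); result: nodes: 1:m1, 2:m1, 3:m2, 5:m2, 7:m1, 8:m3, 9:m3, 11:m3, 12:m1 edges: (1,5,1); (2,12,1); (3,2,1); (7,2,1); (7,8,1); (8,2,1); (9,3,2); (11,1,1); (11,9,1)
step 3: rule r2; match: 0->7, 1->8, 2->9; deleted nodes 8; deleted edges (7,8,1); (8,2,1); added nodes (none); added edges (7,9,1); result: nodes: 1:m1, 2:m1, 3:m2, 5:m2, 7:m1, 9:m3, 11:m3, 12:m1 edges: (1,5,1); (2,12,1); (3,2,1); (7,2,1); (7,9,1); (9,3,2); (11,1,1); (11,9,1)
step 4: rule r2; match: 0->7, 1->9, 2->11; deleted nodes 9; deleted edges (7,9,1); (9,3,2); (11,9,1); added nodes (none); added edges (7,11,1); result: nodes: 1:m1, 2:m1, 3:m2, 5:m2, 7:m1, 11:m3, 12:m1 edges: (1,5,1); (2,12,1); (3,2,1); (7,2,1); (7,11,1); (11,1,1)
final:
nodes: 1:m1, 2:m1, 3:m2, 5:m2, 7:m1, 11:m3, 12:m1
edges: (1,5,1); (2,12,1); (3,2,1); (7,2,1); (7,11,1); (11,1,1)


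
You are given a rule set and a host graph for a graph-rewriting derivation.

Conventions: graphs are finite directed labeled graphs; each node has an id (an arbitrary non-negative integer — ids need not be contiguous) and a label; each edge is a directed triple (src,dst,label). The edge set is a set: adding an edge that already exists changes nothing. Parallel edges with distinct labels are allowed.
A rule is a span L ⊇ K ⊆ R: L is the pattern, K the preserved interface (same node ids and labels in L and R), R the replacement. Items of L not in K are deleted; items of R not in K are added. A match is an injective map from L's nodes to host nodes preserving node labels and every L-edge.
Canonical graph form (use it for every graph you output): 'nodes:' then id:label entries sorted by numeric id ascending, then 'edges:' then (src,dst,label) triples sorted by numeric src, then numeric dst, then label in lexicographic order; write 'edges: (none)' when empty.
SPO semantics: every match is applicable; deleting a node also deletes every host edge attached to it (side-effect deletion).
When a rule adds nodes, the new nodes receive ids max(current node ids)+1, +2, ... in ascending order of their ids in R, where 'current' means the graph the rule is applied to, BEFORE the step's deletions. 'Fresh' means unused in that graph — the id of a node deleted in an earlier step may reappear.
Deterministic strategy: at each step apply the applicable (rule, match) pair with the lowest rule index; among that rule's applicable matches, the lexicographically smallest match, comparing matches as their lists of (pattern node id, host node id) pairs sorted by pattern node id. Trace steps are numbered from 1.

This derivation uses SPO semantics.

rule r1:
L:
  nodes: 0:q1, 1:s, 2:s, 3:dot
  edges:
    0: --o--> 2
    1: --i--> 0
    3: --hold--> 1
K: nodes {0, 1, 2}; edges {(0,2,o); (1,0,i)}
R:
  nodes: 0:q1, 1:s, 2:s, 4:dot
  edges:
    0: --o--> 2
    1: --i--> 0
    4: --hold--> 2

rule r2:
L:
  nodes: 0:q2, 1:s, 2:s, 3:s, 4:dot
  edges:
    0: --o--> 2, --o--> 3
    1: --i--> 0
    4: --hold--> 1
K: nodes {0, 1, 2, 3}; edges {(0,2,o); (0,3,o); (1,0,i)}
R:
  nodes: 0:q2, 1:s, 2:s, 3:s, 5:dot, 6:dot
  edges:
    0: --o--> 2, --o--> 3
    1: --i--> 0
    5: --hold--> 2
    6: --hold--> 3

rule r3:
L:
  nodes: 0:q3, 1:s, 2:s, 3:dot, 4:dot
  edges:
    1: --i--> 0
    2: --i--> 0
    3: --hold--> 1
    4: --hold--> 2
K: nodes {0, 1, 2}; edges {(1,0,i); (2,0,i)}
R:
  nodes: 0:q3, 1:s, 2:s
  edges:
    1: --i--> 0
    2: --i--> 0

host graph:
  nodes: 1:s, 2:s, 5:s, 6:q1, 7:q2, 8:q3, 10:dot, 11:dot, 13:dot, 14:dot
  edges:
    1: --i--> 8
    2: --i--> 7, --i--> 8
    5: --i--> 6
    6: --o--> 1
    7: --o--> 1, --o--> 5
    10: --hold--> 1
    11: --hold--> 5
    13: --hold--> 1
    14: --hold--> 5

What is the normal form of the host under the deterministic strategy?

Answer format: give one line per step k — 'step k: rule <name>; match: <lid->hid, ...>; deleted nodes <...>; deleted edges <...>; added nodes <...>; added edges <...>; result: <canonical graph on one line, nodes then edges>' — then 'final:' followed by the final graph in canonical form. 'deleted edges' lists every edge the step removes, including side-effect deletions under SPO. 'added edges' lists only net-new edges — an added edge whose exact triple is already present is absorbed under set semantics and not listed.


step 1: rule r1; match: 0->6, 1->5, 2->1, 3->11; deleted nodes 11; deleted edges (11,5,hold); added nodes 15; added edges (15,1,hold); result: nodes: 1:s, 2:s, 5:s, 6:q1, 7:q2, 8:q3, 10:dot, 13:dot, 14:dot, 15:dot edges: (1,8,i); (2,7,i); (2,8,i); (5,6,i); (6,1,o); (7,1,o); (7,5,o); (10,1,hold); (13,1,hold); (14,5,hold); (15,1,hold)
step 2: rule r1; match: 0->6, 1->5, 2->1, 3->14; deleted nodes 14; deleted edges (14,5,hold); added nodes 16; added edges (16,1,hold); result: nodes: 1:s, 2:s, 5:s, 6:q1, 7:q2, 8:q3, 10:dot, 13:dot, 15:dot, 16:dot edges: (1,8,i); (2,7,i); (2,8,i); (5,6,i); (6,1,o); (7,1,o); (7,5,o); (10,1,hold); (13,1,hold); (15,1,hold); (16,1,hold)
final:
nodes: 1:s, 2:s, 5:s, 6:q1, 7:q2, 8:q3, 10:dot, 13:dot, 15:dot, 16:dot
edges: (1,8,i); (2,7,i); (2,8,i); (5,6,i); (6,1,o); (7,1,o); (7,5,o); (10,1,hold); (13,1,hold); (15,1,hold); (16,1,hold)


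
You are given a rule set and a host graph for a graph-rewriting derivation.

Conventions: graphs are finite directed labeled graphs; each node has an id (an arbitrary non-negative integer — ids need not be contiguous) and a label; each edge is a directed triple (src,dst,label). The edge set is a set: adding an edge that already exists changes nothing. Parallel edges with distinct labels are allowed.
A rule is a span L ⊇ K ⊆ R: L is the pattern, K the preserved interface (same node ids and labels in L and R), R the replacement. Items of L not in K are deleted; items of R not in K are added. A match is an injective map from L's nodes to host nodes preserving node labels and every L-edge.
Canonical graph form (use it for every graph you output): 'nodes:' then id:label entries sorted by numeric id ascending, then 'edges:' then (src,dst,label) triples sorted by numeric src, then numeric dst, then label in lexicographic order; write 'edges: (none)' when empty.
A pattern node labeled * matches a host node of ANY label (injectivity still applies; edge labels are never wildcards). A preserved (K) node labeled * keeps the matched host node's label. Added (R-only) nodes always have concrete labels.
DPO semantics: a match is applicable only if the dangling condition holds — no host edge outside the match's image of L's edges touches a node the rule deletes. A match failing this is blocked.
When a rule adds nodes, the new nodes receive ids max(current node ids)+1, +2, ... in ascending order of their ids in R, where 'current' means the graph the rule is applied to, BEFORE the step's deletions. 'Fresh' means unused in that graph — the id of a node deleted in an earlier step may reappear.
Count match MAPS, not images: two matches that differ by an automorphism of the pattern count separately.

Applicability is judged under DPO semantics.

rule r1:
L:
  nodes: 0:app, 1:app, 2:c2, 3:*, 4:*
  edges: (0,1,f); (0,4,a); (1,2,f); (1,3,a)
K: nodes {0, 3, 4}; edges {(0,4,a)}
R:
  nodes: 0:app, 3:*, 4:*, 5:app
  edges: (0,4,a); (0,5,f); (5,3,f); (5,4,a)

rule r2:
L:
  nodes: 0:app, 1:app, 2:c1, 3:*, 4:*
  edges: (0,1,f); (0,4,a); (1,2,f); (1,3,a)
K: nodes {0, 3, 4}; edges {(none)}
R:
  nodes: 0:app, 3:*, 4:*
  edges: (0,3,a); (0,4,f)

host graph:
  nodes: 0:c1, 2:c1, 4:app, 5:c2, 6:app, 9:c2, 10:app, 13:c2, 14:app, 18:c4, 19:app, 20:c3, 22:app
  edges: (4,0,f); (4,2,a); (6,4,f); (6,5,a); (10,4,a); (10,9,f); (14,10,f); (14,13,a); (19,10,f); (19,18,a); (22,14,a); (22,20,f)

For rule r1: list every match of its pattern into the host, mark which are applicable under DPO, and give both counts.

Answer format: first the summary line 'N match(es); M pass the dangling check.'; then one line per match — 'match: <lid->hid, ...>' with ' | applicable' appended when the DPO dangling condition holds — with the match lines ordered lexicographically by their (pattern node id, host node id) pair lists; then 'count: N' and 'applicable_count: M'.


2 match(es); 0 pass the dangling check.
match: 0->14, 1->10, 2->9, 3->4, 4->13
match: 0->19, 1->10, 2->9, 3->4, 4->18
count: 2
applicable_count: 0


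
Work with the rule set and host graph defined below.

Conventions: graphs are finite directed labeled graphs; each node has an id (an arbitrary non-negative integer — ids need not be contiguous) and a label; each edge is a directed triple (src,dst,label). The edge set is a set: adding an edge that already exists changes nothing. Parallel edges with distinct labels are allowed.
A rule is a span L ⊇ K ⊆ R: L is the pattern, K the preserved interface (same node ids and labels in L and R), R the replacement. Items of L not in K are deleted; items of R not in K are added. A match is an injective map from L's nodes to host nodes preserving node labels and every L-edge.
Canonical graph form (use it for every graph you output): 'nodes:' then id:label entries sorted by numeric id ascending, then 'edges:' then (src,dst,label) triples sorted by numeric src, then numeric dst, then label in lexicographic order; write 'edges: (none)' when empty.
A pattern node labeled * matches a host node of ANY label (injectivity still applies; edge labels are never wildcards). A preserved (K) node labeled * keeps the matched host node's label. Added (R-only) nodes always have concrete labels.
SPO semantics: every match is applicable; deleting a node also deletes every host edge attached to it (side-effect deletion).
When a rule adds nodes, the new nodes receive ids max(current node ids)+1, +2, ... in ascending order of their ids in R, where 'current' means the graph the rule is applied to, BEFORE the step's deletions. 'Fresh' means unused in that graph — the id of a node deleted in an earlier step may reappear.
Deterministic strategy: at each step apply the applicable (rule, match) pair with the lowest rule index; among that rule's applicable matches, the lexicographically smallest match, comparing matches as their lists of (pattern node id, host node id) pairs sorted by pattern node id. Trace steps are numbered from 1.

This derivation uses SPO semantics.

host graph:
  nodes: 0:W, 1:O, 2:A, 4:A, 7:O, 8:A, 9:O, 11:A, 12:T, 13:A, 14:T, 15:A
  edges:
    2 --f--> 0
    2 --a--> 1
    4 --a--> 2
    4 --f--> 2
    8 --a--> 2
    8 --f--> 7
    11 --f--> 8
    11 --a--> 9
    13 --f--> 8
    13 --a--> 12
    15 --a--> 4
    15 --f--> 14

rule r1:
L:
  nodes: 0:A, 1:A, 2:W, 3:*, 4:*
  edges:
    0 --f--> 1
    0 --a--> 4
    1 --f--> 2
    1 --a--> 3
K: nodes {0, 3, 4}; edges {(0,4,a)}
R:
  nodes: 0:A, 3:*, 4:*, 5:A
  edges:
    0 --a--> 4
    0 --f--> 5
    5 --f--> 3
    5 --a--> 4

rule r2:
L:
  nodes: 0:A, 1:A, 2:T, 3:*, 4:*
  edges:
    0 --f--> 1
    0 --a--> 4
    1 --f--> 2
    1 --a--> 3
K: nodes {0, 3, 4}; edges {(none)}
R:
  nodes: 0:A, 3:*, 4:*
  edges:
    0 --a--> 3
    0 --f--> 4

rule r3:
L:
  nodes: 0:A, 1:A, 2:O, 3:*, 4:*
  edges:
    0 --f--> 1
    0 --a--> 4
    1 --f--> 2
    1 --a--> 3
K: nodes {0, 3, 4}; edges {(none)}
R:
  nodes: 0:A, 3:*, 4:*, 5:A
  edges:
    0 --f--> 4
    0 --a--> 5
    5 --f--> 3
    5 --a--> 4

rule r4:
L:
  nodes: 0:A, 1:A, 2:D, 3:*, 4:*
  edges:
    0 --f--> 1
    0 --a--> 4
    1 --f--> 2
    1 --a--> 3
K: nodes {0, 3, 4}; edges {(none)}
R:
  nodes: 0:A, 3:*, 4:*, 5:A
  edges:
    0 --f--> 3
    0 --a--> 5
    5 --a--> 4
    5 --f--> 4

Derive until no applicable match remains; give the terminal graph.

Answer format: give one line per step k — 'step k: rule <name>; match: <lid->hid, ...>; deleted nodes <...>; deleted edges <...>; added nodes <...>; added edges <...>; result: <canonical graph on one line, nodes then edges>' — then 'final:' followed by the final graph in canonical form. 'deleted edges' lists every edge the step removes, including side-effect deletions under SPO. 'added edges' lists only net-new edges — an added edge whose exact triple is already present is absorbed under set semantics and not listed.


step 1: rule r3; match: 0->11, 1->8, 2->7, 3->2, 4->9; deleted nodes 7, 8; deleted edges (8,2,a); (8,7,f); (11,8,f); (11,9,a); (13,8,f); added nodes 16; added edges (11,9,f); (11,16,a); (16,2,f); (16,9,a); result: nodes: 0:W, 1:O, 2:A, 4:A, 9:O, 11:A, 12:T, 13:A, 14:T, 15:A, 16:A edges: (2,0,f); (2,1,a); (4,2,a); (4,2,f); (11,9,f); (11,16,a); (13,12,a); (15,4,a); (15,14,f); (16,2,f); (16,9,a)
step 2: rule r1; match: 0->16, 1->2, 2->0, 3->1, 4->9; deleted nodes 0, 2; deleted edges (2,0,f); (2,1,a); (4,2,a); (4,2,f); (16,2,f); added nodes 17; added edges (16,17,f); (17,1,f); (17,9,a); result: nodes: 1:O, 4:A, 9:O, 11:A, 12:T, 13:A, 14:T, 15:A, 16:A, 17:A edges: (11,9,f); (11,16,a); (13,12,a); (15,4,a); (15,14,f); (16,9,a); (16,17,f); (17,1,f); (17,9,a)
final:
nodes: 1:O, 4:A, 9:O, 11:A, 12:T, 13:A, 14:T, 15:A, 16:A, 17:A
edges: (11,9,f); (11,16,a); (13,12,a); (15,4,a); (15,14,f); (16,9,a); (16,17,f); (17,1,f); (17,9,a)
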